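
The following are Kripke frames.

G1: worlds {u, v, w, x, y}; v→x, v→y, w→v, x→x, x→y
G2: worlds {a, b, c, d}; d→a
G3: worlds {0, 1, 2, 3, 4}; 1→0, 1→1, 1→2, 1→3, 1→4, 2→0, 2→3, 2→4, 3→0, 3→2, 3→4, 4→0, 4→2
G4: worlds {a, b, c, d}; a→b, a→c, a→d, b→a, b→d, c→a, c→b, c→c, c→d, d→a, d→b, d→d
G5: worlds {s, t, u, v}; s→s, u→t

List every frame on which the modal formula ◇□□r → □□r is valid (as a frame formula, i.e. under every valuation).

G2, G4, G5

Frame correspondent (Sahlqvist): ∀x ∀y ∀z ((xRy ∧ xR²z) → ∃w (yR²w ∧ z = w)) — i.e. a generalized confluence (Geach) condition.
G1: fails — vRy, vR²x but no t with yR²t and x=t.
G2: ✓.
G3: fails — 1R0, 1R²0 but no w with 0R²w and 0=w.
G4: ✓.
G5: ✓.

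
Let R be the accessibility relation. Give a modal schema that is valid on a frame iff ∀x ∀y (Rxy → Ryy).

A defining formula is □(□s → s) (the T□ axiom).

□(□s → s)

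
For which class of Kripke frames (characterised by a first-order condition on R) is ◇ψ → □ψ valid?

Suppose ◇ψ→□ψ is valid. Take Rxy, Rxz and set V(ψ)={y}. Then ◇ψ at x, so □ψ at x, so ψ at z, i.e. z=y.

Partial functionality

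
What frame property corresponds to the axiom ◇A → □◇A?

the Euclidean property

This is the 5 axiom.
It corresponds to the Euclidean property: ∀x ∀y ∀z (Rxy ∧ Rxz → Ryz).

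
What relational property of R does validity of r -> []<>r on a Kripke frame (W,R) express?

symmetry

Suppose r→□◇r is valid. Take Rxy and set V(r)={x}. Then r at x, so □◇r at x, so ◇r at y, so some z with Ryz has r; z=x, i.e. Ryx.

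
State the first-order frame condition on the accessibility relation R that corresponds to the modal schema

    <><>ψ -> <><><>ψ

This is a Sahlqvist (Geach-type) schema ◇^2□^0ψ → □^0◇^3ψ.
Minimal-valuation argument: fix x; take any y with xR^2y and any z with xR^0z. Set V(ψ) to the set of worlds R-reachable from y in exactly 0 steps. Then □^0ψ holds at y, so the antecedent holds at x; validity forces ◇^3ψ at z, giving a w with zR^3w and yR^0w.
First-order correspondent: forall x forall y (x R^2 y -> exists w (y = w & x R^3 w)).

forall x forall y (x R^2 y -> exists w (y = w & x R^3 w))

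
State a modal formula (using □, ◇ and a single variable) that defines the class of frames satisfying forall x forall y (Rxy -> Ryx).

This is symmetry; the standard corresponding axiom is B: q → □◇q.
Suppose q→□◇q is valid. Take Rxy and set V(q)={x}. Then q at x, so □◇q at x, so ◇q at y, so some z with Ryz has q; z=x, i.e. Ryx.

q → □◇q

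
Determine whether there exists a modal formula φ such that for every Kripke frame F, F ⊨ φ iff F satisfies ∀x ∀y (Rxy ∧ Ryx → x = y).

Not definable by any modal formula

Any modally definable frame class is closed under surjective bounded morphisms.
The 8-cycle (worlds a,b,c,d,e,f,g,h with a→b→c→d→e→f→g→h→a) is antisymmetric. Sending even-indexed worlds to • and odd-indexed worlds to ∘ is a surjective bounded morphism onto the two-world frame with •↔∘, which is not antisymmetric.
So no modal formula (or set of formulas) defines exactly the antisymmetric frames.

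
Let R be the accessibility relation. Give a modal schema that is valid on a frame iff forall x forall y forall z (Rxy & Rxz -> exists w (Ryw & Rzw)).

This is convergence; the standard corresponding axiom is .2: ◇□s → □◇s.
Suppose ◇□s→□◇s is valid. Take Rxy, Rxz and set V(s)={w : Ryw}. Then □s at y so ◇□s at x, so □◇s at x, so ◇s at z, giving w with Rzw and Ryw.

◇□s → □◇s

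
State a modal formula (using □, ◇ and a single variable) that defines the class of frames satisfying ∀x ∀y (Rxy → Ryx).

p → □◇p

This is symmetry; the standard corresponding axiom is B: p → □◇p.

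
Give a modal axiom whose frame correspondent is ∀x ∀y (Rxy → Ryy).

A defining formula is □(□p → p) (the T□ axiom).
Suppose □(□p→p) is valid. Take Rxy and set V(p)={w : Ryw}. Then at y, □p holds; since □(□p→p) at x, □p→p at y, so p at y, i.e. Ryy.

□(□p → p)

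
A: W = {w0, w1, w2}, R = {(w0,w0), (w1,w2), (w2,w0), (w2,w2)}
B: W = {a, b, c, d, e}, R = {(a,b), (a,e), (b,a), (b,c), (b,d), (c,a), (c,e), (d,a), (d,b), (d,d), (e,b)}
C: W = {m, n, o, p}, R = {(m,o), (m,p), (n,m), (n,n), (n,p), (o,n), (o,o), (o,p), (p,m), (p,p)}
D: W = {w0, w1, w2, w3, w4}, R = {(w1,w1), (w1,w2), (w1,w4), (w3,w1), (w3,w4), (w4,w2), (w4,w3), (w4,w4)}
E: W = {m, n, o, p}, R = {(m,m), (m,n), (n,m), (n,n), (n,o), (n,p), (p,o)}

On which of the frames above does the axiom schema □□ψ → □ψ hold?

A, C, D

This is the axiom for density; its first-order frame correspondent is ∀x ∀y (Rxy → ∃z (Rxz ∧ Rzy)).
A: holds.
B: fails — Rbc but no z with Rbz and Rzc.
C: holds.
D: holds.
E: fails — Rpo but no z with Rpz and Rzo.
Valid on: A, C, D.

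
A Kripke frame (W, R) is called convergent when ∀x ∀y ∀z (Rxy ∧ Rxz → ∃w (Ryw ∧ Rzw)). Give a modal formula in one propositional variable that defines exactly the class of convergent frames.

◇□p → □◇p

A defining formula is ◇□p → □◇p (the .2 axiom).
Suppose ◇□p→□◇p is valid. Take Rxy, Rxz and set V(p)={w : Ryw}. Then □p at y so ◇□p at x, so □◇p at x, so ◇p at z, giving w with Rzw and Ryw.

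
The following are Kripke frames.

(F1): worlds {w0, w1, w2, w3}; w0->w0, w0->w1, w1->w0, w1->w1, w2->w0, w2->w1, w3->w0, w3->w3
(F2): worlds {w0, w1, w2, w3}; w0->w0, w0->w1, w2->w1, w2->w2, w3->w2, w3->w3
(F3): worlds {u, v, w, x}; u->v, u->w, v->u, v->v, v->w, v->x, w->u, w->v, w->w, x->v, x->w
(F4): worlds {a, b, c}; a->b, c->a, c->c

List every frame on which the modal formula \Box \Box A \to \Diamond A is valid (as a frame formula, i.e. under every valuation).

(F1), (F3)

This is the axiom for a generalized confluence (Geach) condition; its first-order frame correspondent is \forall x \exists w (x R^2 w \wedge xRw).
(F1): satisfies the condition.
(F2): fails — at w1 but no w with w1R²w and w1Rw.
(F3): satisfies the condition.
(F4): fails — at a but no w with aR²w and aRw.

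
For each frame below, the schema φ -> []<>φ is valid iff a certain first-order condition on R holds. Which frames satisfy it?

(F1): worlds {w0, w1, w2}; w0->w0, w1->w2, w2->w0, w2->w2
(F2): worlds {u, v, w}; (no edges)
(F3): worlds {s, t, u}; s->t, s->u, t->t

Frame correspondent (Sahlqvist): forall x forall y (Rxy -> Ryx) — i.e. symmetry.
(F1): fails — Rw1w2 but not Rw2w1.
(F2): condition met.
(F3): fails — Rsu but not Rus.
Valid on: (F2).

(F2)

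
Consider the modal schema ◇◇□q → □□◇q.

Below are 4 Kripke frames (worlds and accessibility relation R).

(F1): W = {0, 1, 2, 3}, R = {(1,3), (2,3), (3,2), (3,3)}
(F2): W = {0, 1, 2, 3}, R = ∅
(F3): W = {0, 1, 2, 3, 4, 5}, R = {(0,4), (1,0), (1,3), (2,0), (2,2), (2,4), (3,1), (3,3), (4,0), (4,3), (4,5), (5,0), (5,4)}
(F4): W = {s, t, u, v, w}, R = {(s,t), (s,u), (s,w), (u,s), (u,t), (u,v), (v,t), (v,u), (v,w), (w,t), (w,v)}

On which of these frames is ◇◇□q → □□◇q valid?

(F1), (F2)

Frame correspondent (Sahlqvist): ∀x ∀y ∀z ((xR²y ∧ xR²z) → ∃w (yRw ∧ zRw)) — i.e. a generalized confluence (Geach) condition.
(F1): satisfies the condition.
(F2): satisfies the condition.
(F3): fails — 0R²0, 0R²3 but no w with 0Rw and 3Rw.
(F4): fails — sR²s, sR²t but no w* with sRw* and tRw*.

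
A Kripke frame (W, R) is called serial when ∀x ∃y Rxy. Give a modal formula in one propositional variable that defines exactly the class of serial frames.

□r → ◇r

This is seriality; the standard corresponding axiom is D: □r → ◇r.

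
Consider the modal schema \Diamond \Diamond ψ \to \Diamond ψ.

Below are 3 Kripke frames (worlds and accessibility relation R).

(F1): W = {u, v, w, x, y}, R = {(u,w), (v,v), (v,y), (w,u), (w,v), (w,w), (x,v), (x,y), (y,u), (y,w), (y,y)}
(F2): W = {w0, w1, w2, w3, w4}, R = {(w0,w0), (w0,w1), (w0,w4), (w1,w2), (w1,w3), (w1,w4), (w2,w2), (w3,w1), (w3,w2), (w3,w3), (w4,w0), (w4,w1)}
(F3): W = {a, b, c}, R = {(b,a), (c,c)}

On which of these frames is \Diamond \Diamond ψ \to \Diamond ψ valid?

The schema corresponds to transitivity: \forall x \forall y \forall z (Rxy \wedge Ryz \to Rxz).
(F1): fails — Ruw and Rwu but not Ruu.
(F2): fails — Rw3w1 and Rw1w4 but not Rw3w4.
(F3): condition met.

(F3)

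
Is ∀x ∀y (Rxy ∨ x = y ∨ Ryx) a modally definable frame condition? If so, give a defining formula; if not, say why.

Modal frame validity is preserved under disjoint unions.
Take 2 disjoint single-world reflexive frames: each is trivially connected, but their disjoint union has 2 worlds with no edge between distinct components, so it is not connected.
So the class is not modally definable.

No — not modally definable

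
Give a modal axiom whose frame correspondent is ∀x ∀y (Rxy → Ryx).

s → □◇s

A defining formula is s → □◇s (the B axiom).
Suppose s→□◇s is valid. Take Rxy and set V(s)={x}. Then s at x, so □◇s at x, so ◇s at y, so some z with Ryz has s; z=x, i.e. Ryx.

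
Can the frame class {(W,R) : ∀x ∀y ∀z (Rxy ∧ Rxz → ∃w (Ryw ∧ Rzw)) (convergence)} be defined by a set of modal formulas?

This is a Sahlqvist condition; the .2 axiom ◇□p → □◇p defines it.
Suppose ◇□p→□◇p is valid. Take Rxy, Rxz and set V(p)={w : Ryw}. Then □p at y so ◇□p at x, so □◇p at x, so ◇p at z, giving w with Rzw and Ryw.

Yes, by ◇□p → □◇p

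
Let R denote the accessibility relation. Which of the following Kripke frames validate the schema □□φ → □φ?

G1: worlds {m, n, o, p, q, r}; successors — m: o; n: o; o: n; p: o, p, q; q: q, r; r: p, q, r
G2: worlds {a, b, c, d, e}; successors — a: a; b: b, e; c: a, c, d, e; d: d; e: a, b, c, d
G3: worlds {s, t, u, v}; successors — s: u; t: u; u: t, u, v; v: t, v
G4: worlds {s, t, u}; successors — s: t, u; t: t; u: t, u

The schema corresponds to density: ∀x ∀y (Rxy → ∃z (Rxz ∧ Rzy)).
G1: fails — Ron but no z with Roz and Rzn.
G2: holds.
G3: holds.
G4: holds.
Valid on: G2, G3, G4.

G2, G3, G4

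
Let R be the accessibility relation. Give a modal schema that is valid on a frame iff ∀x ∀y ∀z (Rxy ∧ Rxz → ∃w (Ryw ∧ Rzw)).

The condition is convergence. The .2 schema ◇□s → □◇s defines it.
Suppose ◇□s→□◇s is valid. Take Rxy, Rxz and set V(s)={w : Ryw}. Then □s at y so ◇□s at x, so □◇s at x, so ◇s at z, giving w with Rzw and Ryw.

◇□s → □◇s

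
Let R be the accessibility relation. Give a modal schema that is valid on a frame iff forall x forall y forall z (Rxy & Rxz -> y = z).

A defining formula is ◇q → □q (the CD axiom).
Suppose ◇q→□q is valid. Take Rxy, Rxz and set V(q)={y}. Then ◇q at x, so □q at x, so q at z, i.e. z=y.

◇q → □q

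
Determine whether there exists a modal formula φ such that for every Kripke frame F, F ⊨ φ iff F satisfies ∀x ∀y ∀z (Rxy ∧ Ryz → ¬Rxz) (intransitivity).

Not modally definable

Any modally definable frame class is closed under surjective bounded morphisms.
The 5-cycle (worlds 0,1,2,3,4 with 0→1→2→3→4→0) is intransitive. Mapping every world to a single reflexive point • is a surjective bounded morphism; the reflexive point is not intransitive (R••∧R•• but R••).
So the class is not modally definable.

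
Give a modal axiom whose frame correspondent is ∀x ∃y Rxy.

This is seriality; the standard corresponding axiom is D: □p → ◇p.
Suppose □p→◇p is valid. At any x set V(p)=W. Then □p at x, so ◇p at x, so x has a successor.

□p → ◇p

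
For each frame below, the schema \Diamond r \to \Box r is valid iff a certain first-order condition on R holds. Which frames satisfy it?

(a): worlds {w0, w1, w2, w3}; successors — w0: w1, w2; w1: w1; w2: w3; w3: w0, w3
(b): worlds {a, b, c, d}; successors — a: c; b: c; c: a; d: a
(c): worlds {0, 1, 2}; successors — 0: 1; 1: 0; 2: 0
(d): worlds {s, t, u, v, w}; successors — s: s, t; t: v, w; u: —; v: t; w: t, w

Frame correspondent (Sahlqvist): \forall x \forall y \forall z (Rxy \wedge Rxz \to y = z) — i.e. partial functionality.
(a): fails — w0 sees both w1 and w2.
(b): condition met.
(c): condition met.
(d): fails — s sees both s and t.
Valid on: (b), (c).

(b), (c)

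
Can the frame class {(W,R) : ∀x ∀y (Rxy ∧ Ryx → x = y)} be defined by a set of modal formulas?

Modal frame validity is preserved under surjective bounded morphisms.
The 8-cycle (worlds a,b,c,d,e,f,g,h with a→b→c→d→e→f→g→h→a) is antisymmetric. Sending even-indexed worlds to s and odd-indexed worlds to t is a surjective bounded morphism onto the two-world frame with s↔t, which is not antisymmetric.
Hence antisymmetry is not modally definable.

Not modally definable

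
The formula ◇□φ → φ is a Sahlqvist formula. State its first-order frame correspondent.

This schema is equivalent to the B axiom φ → □◇φ.
It corresponds to symmetry: ∀x ∀y (Rxy → Ryx).

Symmetry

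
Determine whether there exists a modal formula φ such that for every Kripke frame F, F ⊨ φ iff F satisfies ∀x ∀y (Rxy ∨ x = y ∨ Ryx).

Any modally definable frame class is closed under disjoint unions.
Take 4 disjoint single-world reflexive frames: each is trivially connected, but their disjoint union has 4 worlds with no edge between distinct components, so it is not connected.
So the class is not modally definable.

No — not modally definable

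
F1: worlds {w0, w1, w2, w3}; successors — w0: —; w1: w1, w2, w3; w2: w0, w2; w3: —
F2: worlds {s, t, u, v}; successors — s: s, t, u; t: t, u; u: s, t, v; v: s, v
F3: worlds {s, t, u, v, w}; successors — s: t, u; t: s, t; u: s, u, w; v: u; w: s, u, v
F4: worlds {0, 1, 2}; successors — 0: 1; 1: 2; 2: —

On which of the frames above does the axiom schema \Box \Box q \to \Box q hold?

F1, F2

This is the axiom for density; its first-order frame correspondent is \forall x \forall y (Rxy \to \exists z (Rxz \wedge Rzy)).
F1: holds.
F2: holds.
F3: fails — Rwv but no z with Rwz and Rzv.
F4: fails — R12 but no z with R1z and Rz2.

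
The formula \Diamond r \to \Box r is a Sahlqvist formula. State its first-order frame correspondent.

This is the CD axiom.
It corresponds to partial functionality: \forall x \forall y \forall z (Rxy \wedge Rxz \to y = z).

partial functionality: \forall x \forall y \forall z (Rxy \wedge Rxz \to y = z)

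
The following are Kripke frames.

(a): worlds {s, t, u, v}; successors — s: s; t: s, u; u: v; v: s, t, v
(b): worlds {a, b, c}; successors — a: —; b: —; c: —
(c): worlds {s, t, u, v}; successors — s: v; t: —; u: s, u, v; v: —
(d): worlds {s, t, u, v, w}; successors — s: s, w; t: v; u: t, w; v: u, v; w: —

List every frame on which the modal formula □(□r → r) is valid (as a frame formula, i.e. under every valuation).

(b)

The schema corresponds to shift-reflexivity: ∀x ∀y (Rxy → Ryy).
(a): fails — Rvt but not Rtt.
(b): holds.
(c): fails — Rus but not Rss.
(d): fails — Ruw but not Rww.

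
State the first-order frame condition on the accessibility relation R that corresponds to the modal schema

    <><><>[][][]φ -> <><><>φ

This is a Sahlqvist (Geach-type) schema ◇^3□^3φ → □^0◇^3φ.
First-order correspondent: forall x forall y (x R^3 y -> exists w (y R^3 w & x R^3 w)).

forall x forall y (x R^3 y -> exists w (y R^3 w & x R^3 w))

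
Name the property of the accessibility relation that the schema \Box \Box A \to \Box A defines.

density: \forall x \forall y (Rxy \to \exists z (Rxz \wedge Rzy))

Suppose □□A→□A is valid. Take Rxy and set V(A)={w : xR²w}. Then □□A at x, so □A at x, so A at y, i.e. ∃z(Rxz∧Rzy).
Conversely, any frame satisfying \forall x \forall y (Rxy \to \exists z (Rxz \wedge Rzy)) validates the schema.
Frame condition: \forall x \forall y (Rxy \to \exists z (Rxz \wedge Rzy)).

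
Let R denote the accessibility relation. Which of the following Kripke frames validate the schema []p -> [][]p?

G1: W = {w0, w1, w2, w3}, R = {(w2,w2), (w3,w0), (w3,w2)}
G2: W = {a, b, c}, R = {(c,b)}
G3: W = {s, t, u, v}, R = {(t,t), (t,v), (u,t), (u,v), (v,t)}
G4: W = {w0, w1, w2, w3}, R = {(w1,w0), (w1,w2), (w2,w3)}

Frame correspondent (Sahlqvist): forall x forall y forall z (Rxy & Ryz -> Rxz) — i.e. transitivity.
G1: satisfies the condition.
G2: satisfies the condition.
G3: fails — Rvt and Rtv but not Rvv.
G4: fails — Rw1w2 and Rw2w3 but not Rw1w3.

G1, G2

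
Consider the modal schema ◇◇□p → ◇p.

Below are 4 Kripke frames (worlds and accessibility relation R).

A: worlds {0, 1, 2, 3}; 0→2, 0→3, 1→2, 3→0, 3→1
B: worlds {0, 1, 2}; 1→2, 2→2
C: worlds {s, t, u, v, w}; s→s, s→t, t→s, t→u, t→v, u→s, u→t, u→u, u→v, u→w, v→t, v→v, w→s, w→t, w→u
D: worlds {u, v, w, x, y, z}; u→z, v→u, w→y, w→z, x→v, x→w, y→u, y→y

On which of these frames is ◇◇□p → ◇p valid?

The schema corresponds to a generalized confluence (Geach) condition: ∀x ∀y (xR²y → ∃w (yRw ∧ xRw)).
A: fails — 3R²2 but no w with 2Rw and 3Rw.
B: condition met.
C: condition met.
D: fails — vR²z but no t with zRt and vRt.
Valid on: B, C.

B, C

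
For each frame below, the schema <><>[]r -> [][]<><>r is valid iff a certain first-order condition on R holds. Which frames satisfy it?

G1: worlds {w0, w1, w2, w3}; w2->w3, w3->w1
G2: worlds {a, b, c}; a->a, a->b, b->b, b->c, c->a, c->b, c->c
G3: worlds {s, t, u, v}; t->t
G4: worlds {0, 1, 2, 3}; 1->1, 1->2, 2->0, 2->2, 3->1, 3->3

The schema corresponds to a generalized confluence (Geach) condition: forall x forall y forall z ((x R^2 y & x R^2 z) -> exists w (yRw & z R^2 w)).
G1: fails — w2R²w1, w2R²w1 but no w with w1Rw and w1R²w.
G2: ✓.
G3: ✓.
G4: fails — 1R²0, 1R²0 but no w with 0Rw and 0R²w.

G2, G3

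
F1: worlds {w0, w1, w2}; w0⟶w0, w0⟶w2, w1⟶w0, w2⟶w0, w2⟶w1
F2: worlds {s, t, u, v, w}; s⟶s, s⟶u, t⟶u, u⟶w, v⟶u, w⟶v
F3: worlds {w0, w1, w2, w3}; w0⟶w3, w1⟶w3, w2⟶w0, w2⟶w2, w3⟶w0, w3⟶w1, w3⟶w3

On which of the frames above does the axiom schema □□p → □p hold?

F3

This is the axiom for density; its first-order frame correspondent is ∀x ∀y (Rxy → ∃z (Rxz ∧ Rzy)).
F1: fails — Rw2w1 but no z with Rw2z and Rzw1.
F2: fails — Ruw but no z with Ruz and Rzw.
F3: satisfies the condition.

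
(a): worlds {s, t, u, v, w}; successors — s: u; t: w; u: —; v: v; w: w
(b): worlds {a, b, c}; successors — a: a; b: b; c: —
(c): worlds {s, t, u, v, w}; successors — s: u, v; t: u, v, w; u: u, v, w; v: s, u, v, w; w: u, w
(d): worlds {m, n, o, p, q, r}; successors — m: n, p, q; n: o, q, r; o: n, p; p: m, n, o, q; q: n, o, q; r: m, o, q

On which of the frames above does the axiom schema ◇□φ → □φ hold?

(b)

This is the axiom for the Euclidean property; its first-order frame correspondent is ∀x ∀y ∀z (Rxy ∧ Rxz → Ryz).
(a): fails — Rsu and Rsu but not Ruu.
(b): condition met.
(c): fails — Rtw and Rtv but not Rwv.
(d): fails — Rmq and Rmp but not Rqp.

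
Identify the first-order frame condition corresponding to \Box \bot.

Emptiness of R

□⊥ is valid iff no world has any successor (otherwise □⊥ fails at any world with one).
The converse is a direct semantic check.
Frame condition: \forall x \forall y \neg Rxy.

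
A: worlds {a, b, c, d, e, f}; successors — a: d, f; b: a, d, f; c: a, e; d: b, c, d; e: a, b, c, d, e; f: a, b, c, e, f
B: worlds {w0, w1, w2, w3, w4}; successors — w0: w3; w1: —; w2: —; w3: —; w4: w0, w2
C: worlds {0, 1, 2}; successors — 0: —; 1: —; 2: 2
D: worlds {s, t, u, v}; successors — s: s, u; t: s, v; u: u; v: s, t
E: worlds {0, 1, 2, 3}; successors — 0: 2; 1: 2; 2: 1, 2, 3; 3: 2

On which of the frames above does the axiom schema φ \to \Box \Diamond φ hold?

C

This is the axiom for symmetry; its first-order frame correspondent is \forall x \forall y (Rxy \to Ryx).
A: fails — Red but not Rde.
B: fails — Rw4w0 but not Rw0w4.
C: ✓.
D: fails — Rts but not Rst.
E: fails — R02 but not R20.
Valid on: C.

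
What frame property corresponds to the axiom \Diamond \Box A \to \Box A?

The Euclidean property

This is frame-equivalent to ◇A → □◇A (substitute ¬A for A and contrapose).
Suppose ◇A→□◇A is valid. Take Rxy, Rxz and set V(A)={y}. Then ◇A at x, so □◇A at x, so ◇A at z, so some w with Rzw has A; w=y, i.e. Rzy. By symmetry of the argument, Ryz.
Conversely, on a frame with the Euclidean property the schema holds at every world under every valuation.
So the correspondent is the Euclidean property.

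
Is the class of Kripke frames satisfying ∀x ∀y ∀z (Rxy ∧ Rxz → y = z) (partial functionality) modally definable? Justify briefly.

This is a Sahlqvist condition; the CD axiom ◇q → □q defines it.

Yes — defined by ◇q → □q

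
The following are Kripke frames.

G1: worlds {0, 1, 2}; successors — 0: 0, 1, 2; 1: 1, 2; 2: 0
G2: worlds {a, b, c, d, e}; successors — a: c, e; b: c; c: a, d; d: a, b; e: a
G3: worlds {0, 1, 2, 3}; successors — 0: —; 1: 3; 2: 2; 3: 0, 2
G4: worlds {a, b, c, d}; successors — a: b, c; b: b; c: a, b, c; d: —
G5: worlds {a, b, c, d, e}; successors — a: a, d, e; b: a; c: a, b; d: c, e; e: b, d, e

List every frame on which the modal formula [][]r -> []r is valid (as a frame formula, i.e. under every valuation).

This is the axiom for density; its first-order frame correspondent is forall x forall y (Rxy -> exists z (Rxz & Rzy)).
G1: holds.
G2: fails — Rbc but no z with Rbz and Rzc.
G3: fails — R30 but no z with R3z and Rz0.
G4: holds.
G5: fails — Rdc but no z with Rdz and Rzc.
Valid on: G1, G4.

G1, G4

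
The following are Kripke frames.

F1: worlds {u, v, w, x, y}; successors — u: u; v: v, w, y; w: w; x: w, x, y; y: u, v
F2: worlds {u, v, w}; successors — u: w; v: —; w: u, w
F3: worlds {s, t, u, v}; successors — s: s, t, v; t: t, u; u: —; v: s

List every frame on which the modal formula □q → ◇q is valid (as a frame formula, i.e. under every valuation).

Frame correspondent (Sahlqvist): ∀x ∃y Rxy — i.e. seriality.
F1: holds.
F2: fails — world v has no successor.
F3: fails — world u has no successor.
Valid on: F1.

F1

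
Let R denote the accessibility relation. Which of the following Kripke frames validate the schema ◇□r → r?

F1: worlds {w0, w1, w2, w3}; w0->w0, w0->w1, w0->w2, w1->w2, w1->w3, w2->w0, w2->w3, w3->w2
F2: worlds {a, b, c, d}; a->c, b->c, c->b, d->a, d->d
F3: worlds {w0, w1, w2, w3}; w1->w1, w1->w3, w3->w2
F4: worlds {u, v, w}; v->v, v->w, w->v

F4

This is the axiom for symmetry; its first-order frame correspondent is ∀x ∀y (Rxy → Ryx).
F1: fails — Rw1w2 but not Rw2w1.
F2: fails — Rac but not Rca.
F3: fails — Rw3w2 but not Rw2w3.
F4: ✓.
Valid on: F4.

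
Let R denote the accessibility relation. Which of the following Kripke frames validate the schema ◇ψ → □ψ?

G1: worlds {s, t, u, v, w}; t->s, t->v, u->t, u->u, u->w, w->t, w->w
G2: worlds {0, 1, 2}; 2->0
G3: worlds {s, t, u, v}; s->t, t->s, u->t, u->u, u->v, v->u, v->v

G2

This is the axiom for partial functionality; its first-order frame correspondent is ∀x ∀y ∀z (Rxy ∧ Rxz → y = z).
G1: fails — t sees both s and v.
G2: condition met.
G3: fails — u sees both t and u.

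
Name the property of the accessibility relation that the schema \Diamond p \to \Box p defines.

Suppose ◇p→□p is valid. Take Rxy, Rxz and set V(p)={y}. Then ◇p at x, so □p at x, so p at z, i.e. z=y.

partial functionality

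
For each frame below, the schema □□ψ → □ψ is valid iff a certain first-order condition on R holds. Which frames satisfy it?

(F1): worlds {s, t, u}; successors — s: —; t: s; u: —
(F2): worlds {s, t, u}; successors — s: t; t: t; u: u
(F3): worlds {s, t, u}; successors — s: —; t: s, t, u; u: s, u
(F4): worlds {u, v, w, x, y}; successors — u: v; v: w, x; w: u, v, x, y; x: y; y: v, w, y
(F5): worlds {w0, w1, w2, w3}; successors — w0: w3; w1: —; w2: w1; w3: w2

(F2), (F3)

This is the axiom for density; its first-order frame correspondent is ∀x ∀y (Rxy → ∃z (Rxz ∧ Rzy)).
(F1): fails — Rts but no z with Rtz and Rzs.
(F2): holds.
(F3): holds.
(F4): fails — Ruv but no z with Ruz and Rzv.
(F5): fails — Rw3w2 but no z with Rw3z and Rzw2.
Valid on: (F2), (F3).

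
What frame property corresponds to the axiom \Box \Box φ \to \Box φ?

Density

Suppose □□φ→□φ is valid. Take Rxy and set V(φ)={w : xR²w}. Then □□φ at x, so □φ at x, so φ at y, i.e. ∃z(Rxz∧Rzy).
The converse is a direct semantic check.
Frame condition: \forall x \forall y (Rxy \to \exists z (Rxz \wedge Rzy)).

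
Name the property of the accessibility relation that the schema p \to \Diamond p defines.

reflexivity: \forall x Rxx

This is a form of the T axiom.
Its frame correspondent is reflexivity — \forall x Rxx.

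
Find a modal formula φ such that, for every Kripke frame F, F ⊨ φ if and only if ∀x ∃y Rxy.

□r → ◇r

The condition is seriality. The D schema □r → ◇r defines it.
Suppose □r→◇r is valid. At any x set V(r)=W. Then □r at x, so ◇r at x, so x has a successor.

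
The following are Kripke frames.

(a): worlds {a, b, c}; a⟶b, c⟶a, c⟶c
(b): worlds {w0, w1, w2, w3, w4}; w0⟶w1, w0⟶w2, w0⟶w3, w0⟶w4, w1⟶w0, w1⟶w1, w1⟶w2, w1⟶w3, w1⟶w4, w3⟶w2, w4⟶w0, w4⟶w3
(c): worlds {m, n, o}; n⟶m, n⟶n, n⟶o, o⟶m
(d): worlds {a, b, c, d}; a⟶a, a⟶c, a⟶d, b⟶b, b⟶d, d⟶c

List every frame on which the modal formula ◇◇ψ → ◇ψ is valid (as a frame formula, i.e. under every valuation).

The schema corresponds to transitivity: ∀x ∀y ∀z (Rxy ∧ Ryz → Rxz).
(a): fails — Rca and Rab but not Rcb.
(b): fails — Rw0w4 and Rw4w0 but not Rw0w0.
(c): holds.
(d): fails — Rbd and Rdc but not Rbc.

(c)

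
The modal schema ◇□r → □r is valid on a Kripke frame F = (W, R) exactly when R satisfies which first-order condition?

This schema is equivalent to the 5 axiom ◇r → □◇r.
It corresponds to the Euclidean property: ∀x ∀y ∀z (Rxy ∧ Rxz → Ryz).

The Euclidean property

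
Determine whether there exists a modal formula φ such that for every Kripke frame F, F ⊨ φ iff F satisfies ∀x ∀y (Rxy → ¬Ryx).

If a class were modally definable it would be closed under surjective bounded morphisms (Goldblatt–Thomason).
The 3-cycle (worlds w0,w1,w2 with w0→w1→w2→w0) is asymmetric. Mapping every world to a single reflexive point • is a surjective bounded morphism, and the reflexive point is not asymmetric (R•• but asymmetry requires ¬R••).
So the class is not modally definable.

No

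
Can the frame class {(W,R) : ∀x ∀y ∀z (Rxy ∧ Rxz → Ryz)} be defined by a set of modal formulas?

Yes: it is the Euclidean property, defined by the 5 schema ◇p → □◇p.

Yes — defined by ◇p → □◇p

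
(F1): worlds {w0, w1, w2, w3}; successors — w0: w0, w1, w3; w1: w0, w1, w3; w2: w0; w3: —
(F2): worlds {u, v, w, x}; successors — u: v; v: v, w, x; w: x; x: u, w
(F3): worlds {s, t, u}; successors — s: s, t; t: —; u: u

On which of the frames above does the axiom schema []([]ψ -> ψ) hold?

This is the axiom for shift-reflexivity; its first-order frame correspondent is forall x forall y (Rxy -> Ryy).
(F1): fails — Rw1w3 but not Rw3w3.
(F2): fails — Rxw but not Rww.
(F3): fails — Rst but not Rtt.
Valid on no frame.

none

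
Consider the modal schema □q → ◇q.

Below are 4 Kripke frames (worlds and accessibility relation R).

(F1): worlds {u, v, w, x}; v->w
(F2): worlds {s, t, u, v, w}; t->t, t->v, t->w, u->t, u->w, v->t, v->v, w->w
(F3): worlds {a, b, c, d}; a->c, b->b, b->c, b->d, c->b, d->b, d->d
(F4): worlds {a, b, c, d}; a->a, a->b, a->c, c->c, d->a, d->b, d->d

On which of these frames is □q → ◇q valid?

(F3)

This is the axiom for seriality; its first-order frame correspondent is ∀x ∃y Rxy.
(F1): fails — world u has no successor.
(F2): fails — world s has no successor.
(F3): holds.
(F4): fails — world b has no successor.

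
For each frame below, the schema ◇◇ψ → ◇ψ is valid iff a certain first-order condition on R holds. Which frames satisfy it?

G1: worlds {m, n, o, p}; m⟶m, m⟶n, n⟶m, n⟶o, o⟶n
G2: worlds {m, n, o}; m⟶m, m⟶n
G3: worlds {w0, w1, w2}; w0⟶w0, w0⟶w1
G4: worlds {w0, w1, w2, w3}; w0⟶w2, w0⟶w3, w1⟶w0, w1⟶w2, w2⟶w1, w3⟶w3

This is the axiom for transitivity; its first-order frame correspondent is ∀x ∀y ∀z (Rxy ∧ Ryz → Rxz).
G1: fails — Ron and Rno but not Roo.
G2: holds.
G3: holds.
G4: fails — Rw1w2 and Rw2w1 but not Rw1w1.

G2, G3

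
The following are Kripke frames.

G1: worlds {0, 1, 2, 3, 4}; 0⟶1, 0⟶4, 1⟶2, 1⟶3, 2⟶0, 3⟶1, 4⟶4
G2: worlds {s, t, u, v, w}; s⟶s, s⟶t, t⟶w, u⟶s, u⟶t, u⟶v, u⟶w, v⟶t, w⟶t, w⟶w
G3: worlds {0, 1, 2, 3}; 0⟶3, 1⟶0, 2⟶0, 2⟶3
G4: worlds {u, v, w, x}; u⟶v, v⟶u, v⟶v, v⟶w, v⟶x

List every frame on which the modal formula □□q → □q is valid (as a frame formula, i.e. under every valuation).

The schema corresponds to density: ∀x ∀y (Rxy → ∃z (Rxz ∧ Rzy)).
G1: fails — R31 but no z with R3z and Rz1.
G2: fails — Ruv but no z with Ruz and Rzv.
G3: fails — R10 but no z with R1z and Rz0.
G4: ✓.
Valid on: G4.

G4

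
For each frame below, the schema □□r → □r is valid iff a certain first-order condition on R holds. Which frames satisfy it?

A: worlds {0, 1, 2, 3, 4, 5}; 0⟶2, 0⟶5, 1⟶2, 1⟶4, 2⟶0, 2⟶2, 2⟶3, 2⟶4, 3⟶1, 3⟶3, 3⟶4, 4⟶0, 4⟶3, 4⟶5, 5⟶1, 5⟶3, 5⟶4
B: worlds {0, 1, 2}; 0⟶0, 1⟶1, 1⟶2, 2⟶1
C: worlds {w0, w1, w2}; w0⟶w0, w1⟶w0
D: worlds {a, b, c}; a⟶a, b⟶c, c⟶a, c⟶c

B, C, D

This is the axiom for density; its first-order frame correspondent is ∀x ∀y (Rxy → ∃z (Rxz ∧ Rzy)).
A: fails — R40 but no z with R4z and Rz0.
B: satisfies the condition.
C: satisfies the condition.
D: satisfies the condition.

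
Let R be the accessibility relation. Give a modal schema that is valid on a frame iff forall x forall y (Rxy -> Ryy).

A defining formula is □(□q → q) (the T□ axiom).
Suppose □(□q→q) is valid. Take Rxy and set V(q)={w : Ryw}. Then at y, □q holds; since □(□q→q) at x, □q→q at y, so q at y, i.e. Ryy.

□(□q → q)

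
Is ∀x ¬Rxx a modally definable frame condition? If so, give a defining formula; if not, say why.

Not modally definable

Any modally definable frame class is closed under surjective bounded morphisms.
The 3-cycle (worlds a,b,c with a→b→c→a) is irreflexive, and the map sending every world to a single reflexive point • is a surjective bounded morphism (forth: every edge maps to (•,•); back: every world has a successor). So any modal formula valid on the 3-cycle is also valid on the reflexive point, which is not irreflexive.
So no modal formula (or set of formulas) defines exactly the irreflexive frames.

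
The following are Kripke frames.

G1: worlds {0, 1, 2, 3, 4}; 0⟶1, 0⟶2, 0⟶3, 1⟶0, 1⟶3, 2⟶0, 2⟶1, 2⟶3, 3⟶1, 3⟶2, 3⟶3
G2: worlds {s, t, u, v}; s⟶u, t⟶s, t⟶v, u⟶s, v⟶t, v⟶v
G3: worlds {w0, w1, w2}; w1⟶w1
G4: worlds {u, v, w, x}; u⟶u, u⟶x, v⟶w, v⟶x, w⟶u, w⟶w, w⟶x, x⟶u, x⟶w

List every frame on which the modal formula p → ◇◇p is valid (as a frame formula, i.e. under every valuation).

The schema corresponds to a generalized confluence (Geach) condition: ∀x ∃w (x = w ∧ xR²w).
G1: fails — at 4 but no w with 4=w and 4R²w.
G2: holds.
G3: fails — at w0 but no w with w0=w and w0R²w.
G4: fails — at v but no t with v=t and vR²t.
Valid on: G2.

G2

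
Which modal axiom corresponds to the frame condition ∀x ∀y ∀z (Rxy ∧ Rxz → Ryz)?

This is the Euclidean property; the standard corresponding axiom is 5: ◇s → □◇s.
Suppose ◇s→□◇s is valid. Take Rxy, Rxz and set V(s)={y}. Then ◇s at x, so □◇s at x, so ◇s at z, so some w with Rzw has s; w=y, i.e. Rzy. By symmetry of the argument, Ryz.

◇s → □◇s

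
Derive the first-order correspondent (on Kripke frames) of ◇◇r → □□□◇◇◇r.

∀x ∀y ∀z ((xR²y ∧ xR³z) → ∃w (y = w ∧ zR³w))

This is a Sahlqvist (Geach-type) schema ◇^2□^0r → □^3◇^3r.
Minimal-valuation argument: fix x; take any y with xR^2y and any z with xR^3z. Set V(r) to the set of worlds R-reachable from y in exactly 0 steps. Then □^0r holds at y, so the antecedent holds at x; validity forces ◇^3r at z, giving a w with zR^3w and yR^0w.
First-order correspondent: ∀x ∀y ∀z ((xR²y ∧ xR³z) → ∃w (y = w ∧ zR³w)).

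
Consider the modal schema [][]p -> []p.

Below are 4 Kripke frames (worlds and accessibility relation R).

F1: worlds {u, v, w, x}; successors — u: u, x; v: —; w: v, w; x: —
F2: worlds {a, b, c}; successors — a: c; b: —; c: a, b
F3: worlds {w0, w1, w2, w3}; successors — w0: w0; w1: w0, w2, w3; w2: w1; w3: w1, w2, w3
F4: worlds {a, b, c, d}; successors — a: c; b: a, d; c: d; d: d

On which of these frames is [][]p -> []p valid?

This is the axiom for density; its first-order frame correspondent is forall x forall y (Rxy -> exists z (Rxz & Rzy)).
F1: condition met.
F2: fails — Rac but no z with Raz and Rzc.
F3: fails — Rw2w1 but no z with Rw2z and Rzw1.
F4: fails — Rba but no z with Rbz and Rza.

F1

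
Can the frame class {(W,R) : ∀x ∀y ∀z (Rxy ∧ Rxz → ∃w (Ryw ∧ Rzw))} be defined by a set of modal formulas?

Definable; ◇□q → □◇q defines it

The condition is convergence. A defining modal formula is ◇□q → □◇q.
Suppose ◇□q→□◇q is valid. Take Rxy, Rxz and set V(q)={w : Ryw}. Then □q at y so ◇□q at x, so □◇q at x, so ◇q at z, giving w with Rzw and Ryw.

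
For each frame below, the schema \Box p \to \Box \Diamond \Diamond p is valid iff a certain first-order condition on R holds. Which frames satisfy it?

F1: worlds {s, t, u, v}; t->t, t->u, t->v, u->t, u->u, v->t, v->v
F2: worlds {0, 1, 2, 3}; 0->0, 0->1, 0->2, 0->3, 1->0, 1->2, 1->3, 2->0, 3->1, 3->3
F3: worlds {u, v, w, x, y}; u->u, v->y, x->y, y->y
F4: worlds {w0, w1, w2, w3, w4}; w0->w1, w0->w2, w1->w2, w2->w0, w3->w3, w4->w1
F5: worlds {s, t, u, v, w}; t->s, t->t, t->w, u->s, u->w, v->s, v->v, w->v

F1, F2, F3

Frame correspondent (Sahlqvist): \forall x \forall z (xRz \to \exists w (xRw \wedge z R^2 w)) — i.e. a generalized confluence (Geach) condition.
F1: satisfies the condition.
F2: satisfies the condition.
F3: satisfies the condition.
F4: fails — w0Rw1 but no w with w0Rw and w1R²w.
F5: fails — tRs but no w* with tRw* and sR²w*.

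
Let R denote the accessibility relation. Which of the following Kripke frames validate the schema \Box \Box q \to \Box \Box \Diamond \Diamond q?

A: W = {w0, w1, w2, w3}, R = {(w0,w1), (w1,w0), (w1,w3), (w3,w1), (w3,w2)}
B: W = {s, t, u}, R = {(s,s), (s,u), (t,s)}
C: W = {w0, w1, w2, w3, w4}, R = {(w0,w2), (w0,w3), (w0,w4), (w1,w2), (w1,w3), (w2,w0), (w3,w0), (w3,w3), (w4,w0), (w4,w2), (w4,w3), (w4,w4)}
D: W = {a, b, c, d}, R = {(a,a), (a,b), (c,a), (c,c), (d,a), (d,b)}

C

This is the axiom for a generalized confluence (Geach) condition; its first-order frame correspondent is \forall x \forall z (x R^2 z \to \exists w (x R^2 w \wedge z R^2 w)).
A: fails — w1R²w2 but no w with w1R²w and w2R²w.
B: fails — sR²u but no w with sR²w and uR²w.
C: condition met.
D: fails — aR²b but no w with aR²w and bR²w.
Valid on: C.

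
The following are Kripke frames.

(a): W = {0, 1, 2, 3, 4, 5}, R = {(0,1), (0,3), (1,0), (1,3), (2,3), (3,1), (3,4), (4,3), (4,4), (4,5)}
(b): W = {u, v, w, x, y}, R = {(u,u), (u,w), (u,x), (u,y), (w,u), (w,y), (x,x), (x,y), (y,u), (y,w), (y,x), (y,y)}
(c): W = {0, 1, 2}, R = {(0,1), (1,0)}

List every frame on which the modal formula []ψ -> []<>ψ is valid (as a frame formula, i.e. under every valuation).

This is the axiom for a generalized confluence (Geach) condition; its first-order frame correspondent is forall x forall z (xRz -> exists w (xRw & zRw)).
(a): fails — 1R3 but no w with 1Rw and 3Rw.
(b): satisfies the condition.
(c): fails — 0R1 but no w with 0Rw and 1Rw.

(b)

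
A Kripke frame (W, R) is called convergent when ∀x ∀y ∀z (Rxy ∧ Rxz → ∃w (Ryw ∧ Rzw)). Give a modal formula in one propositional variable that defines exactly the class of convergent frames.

A defining formula is ◇□q → □◇q (the .2 axiom).

◇□q → □◇q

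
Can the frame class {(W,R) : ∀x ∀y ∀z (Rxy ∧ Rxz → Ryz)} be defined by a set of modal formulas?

Yes, by ◇r → □◇r

This is a Sahlqvist condition; the 5 axiom ◇r → □◇r defines it.
Suppose ◇r→□◇r is valid. Take Rxy, Rxz and set V(r)={y}. Then ◇r at x, so □◇r at x, so ◇r at z, so some w with Rzw has r; w=y, i.e. Rzy. By symmetry of the argument, Ryz.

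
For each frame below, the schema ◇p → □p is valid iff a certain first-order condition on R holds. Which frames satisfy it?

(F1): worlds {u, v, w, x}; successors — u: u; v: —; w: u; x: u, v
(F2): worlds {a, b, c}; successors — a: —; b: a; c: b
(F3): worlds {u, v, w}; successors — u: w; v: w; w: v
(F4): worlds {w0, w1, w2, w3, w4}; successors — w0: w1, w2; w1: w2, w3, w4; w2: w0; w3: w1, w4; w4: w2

This is the axiom for partial functionality; its first-order frame correspondent is ∀x ∀y ∀z (Rxy ∧ Rxz → y = z).
(F1): fails — x sees both u and v.
(F2): satisfies the condition.
(F3): satisfies the condition.
(F4): fails — w0 sees both w1 and w2.
Valid on: (F2), (F3).

(F2), (F3)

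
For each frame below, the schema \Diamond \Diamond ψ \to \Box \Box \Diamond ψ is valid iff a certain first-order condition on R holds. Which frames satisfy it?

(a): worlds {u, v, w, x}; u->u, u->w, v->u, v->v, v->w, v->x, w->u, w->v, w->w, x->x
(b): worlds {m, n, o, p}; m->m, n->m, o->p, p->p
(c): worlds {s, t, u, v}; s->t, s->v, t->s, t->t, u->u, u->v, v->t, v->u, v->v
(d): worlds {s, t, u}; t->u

This is the axiom for a generalized confluence (Geach) condition; its first-order frame correspondent is \forall x \forall y \forall z ((x R^2 y \wedge x R^2 z) \to \exists w (y = w \wedge zRw)).
(a): fails — uR²v, uR²u but no t with v=t and uRt.
(b): holds.
(c): fails — sR²s, sR²s but no w with s=w and sRw.
(d): holds.

(b), (d)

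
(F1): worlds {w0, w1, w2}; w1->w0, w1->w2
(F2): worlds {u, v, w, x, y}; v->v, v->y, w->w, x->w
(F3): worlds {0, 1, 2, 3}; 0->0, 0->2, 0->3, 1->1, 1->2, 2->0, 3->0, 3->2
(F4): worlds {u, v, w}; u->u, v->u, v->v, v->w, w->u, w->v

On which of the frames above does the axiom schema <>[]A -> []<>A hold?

(F4)

The schema corresponds to convergence: forall x forall y forall z (Rxy & Rxz -> exists w (Ryw & Rzw)).
(F1): fails — Rw1w2 and Rw1w2 but w2 and w2 have no common successor.
(F2): fails — Rvv and Rvy but v and y have no common successor.
(F3): fails — R12 and R11 but 2 and 1 have no common successor.
(F4): holds.
Valid on: (F4).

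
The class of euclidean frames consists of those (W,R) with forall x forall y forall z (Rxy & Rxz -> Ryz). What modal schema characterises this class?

The condition is the Euclidean property. The 5 schema ◇q → □◇q defines it.
Suppose ◇q→□◇q is valid. Take Rxy, Rxz and set V(q)={y}. Then ◇q at x, so □◇q at x, so ◇q at z, so some w with Rzw has q; w=y, i.e. Rzy. By symmetry of the argument, Ryz.

◇q → □◇q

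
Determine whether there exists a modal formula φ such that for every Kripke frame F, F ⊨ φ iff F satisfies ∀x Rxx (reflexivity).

Definable; □r → r defines it

Yes: it is reflexivity, defined by the T schema □r → r.
Suppose □r→r is valid. At any x set V(r)={w : Rxw}. Then □r holds at x, so r holds at x, i.e. Rxx.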